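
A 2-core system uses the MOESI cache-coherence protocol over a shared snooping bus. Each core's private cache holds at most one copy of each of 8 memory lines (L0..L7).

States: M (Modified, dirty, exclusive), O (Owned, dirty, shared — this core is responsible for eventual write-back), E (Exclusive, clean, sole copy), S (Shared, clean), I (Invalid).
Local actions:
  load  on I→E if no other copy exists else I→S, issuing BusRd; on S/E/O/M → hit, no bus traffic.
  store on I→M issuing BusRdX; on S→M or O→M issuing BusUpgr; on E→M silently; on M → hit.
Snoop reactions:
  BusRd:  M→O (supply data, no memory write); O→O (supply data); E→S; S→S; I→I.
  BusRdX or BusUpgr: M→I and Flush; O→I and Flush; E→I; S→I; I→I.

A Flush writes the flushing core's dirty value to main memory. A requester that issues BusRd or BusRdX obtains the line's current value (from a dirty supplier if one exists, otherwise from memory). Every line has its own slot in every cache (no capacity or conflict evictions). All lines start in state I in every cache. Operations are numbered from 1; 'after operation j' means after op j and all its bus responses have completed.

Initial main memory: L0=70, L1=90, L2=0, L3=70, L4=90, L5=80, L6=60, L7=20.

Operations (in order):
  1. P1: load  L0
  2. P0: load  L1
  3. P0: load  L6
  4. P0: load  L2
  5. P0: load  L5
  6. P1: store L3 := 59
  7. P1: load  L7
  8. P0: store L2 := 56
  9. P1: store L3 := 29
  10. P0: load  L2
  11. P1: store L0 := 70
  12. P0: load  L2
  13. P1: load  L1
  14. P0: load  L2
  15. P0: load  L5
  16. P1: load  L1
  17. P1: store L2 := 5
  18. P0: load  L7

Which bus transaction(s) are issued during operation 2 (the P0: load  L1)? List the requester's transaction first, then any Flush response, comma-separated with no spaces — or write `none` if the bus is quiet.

  op1 P1: load  L0 → I/E on L0; bus BusRd; mem=70
  op2 P0: load  L1 → E/I on L1; bus BusRd; mem=90
  op3 P0: load  L6 → E/I on L6; bus BusRd; mem=60
  op4 P0: load  L2 → E/I on L2; bus BusRd; mem=0
  op5 P0: load  L5 → E/I on L5; bus BusRd; mem=80
  op6 P1: store L3 := 59 → I/M on L3; bus BusRdX; mem=70
  op7 P1: load  L7 → I/E on L7; bus BusRd; mem=20
  op8 P0: store L2 := 56 → M/I on L2; bus (none); mem=0
  op9 P1: store L3 := 29 → I/M on L3; bus (none); mem=70
  op10 P0: load  L2 → M/I on L2; bus (none); mem=0
  op11 P1: store L0 := 70 → I/M on L0; bus (none); mem=70
  op12 P0: load  L2 → M/I on L2; bus (none); mem=0
  op13 P1: load  L1 → S/S on L1; bus BusRd; mem=90
  op14 P0: load  L2 → M/I on L2; bus (none); mem=0
  op15 P0: load  L5 → E/I on L5; bus (none); mem=80
  op16 P1: load  L1 → S/S on L1; bus (none); mem=90
  op17 P1: store L2 := 5 → I/M on L2; bus BusRdX Flush; mem=56
  op18 P0: load  L7 → S/S on L7; bus BusRd; mem=20

bus = BusRd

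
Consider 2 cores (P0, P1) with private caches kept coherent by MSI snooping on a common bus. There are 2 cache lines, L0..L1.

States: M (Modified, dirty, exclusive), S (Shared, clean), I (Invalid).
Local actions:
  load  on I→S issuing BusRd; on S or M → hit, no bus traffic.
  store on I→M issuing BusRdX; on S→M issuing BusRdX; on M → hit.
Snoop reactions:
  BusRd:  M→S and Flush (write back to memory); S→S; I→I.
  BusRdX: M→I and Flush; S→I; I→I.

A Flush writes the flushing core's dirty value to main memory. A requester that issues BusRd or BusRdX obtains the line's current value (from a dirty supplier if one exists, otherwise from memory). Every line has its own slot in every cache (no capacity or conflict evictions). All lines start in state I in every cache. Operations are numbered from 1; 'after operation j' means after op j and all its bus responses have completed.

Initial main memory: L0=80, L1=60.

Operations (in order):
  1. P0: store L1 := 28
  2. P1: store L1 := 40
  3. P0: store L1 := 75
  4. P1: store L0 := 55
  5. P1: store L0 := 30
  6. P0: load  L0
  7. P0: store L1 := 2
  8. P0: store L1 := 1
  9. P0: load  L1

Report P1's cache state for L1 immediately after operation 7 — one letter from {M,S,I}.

step 1: P0: store L1 := 28  ⟶  MI  (L1)  txn=BusRdX  M[L1]=60
step 2: P1: store L1 := 40  ⟶  IM  (L1)  txn=BusRdX+Flush  M[L1]=28
step 3: P0: store L1 := 75  ⟶  MI  (L1)  txn=BusRdX+Flush  M[L1]=40
step 4: P1: store L0 := 55  ⟶  IM  (L0)  txn=BusRdX  M[L0]=80
step 5: P1: store L0 := 30  ⟶  IM  (L0)  txn=∅  M[L0]=80
step 6: P0: load  L0  ⟶  SS  (L0)  txn=BusRd+Flush  M[L0]=30
step 7: P0: store L1 := 2  ⟶  MI  (L1)  txn=∅  M[L1]=40
step 8: P0: store L1 := 1  ⟶  MI  (L1)  txn=∅  M[L1]=40
step 9: P0: load  L1  ⟶  MI  (L1)  txn=∅  M[L1]=40

state = I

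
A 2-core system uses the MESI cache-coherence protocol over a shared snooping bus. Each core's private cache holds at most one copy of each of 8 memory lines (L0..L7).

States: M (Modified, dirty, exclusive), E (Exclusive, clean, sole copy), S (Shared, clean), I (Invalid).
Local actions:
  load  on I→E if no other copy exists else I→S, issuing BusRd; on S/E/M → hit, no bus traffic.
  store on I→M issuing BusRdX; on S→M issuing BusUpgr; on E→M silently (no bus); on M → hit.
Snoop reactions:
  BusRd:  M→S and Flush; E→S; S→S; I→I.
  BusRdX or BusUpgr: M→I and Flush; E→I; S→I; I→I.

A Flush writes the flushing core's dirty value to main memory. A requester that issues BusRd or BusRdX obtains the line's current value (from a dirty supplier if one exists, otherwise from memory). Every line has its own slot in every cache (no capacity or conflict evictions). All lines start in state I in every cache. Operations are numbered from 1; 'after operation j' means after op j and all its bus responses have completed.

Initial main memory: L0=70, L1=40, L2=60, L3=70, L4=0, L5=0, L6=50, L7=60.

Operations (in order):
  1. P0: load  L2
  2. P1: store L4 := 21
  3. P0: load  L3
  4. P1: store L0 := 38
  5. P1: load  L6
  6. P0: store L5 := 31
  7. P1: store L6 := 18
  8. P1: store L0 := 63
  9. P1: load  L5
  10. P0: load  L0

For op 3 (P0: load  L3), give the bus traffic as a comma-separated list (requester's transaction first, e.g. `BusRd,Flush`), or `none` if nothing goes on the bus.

bus = BusRd

step 1: P0: load  L2  ⟶  EI  (L2)  txn=BusRd  M[L2]=60
step 2: P1: store L4 := 21  ⟶  IM  (L4)  txn=BusRdX  M[L4]=0
step 3: P0: load  L3  ⟶  EI  (L3)  txn=BusRd  M[L3]=70
step 4: P1: store L0 := 38  ⟶  IM  (L0)  txn=BusRdX  M[L0]=70
step 5: P1: load  L6  ⟶  IE  (L6)  txn=BusRd  M[L6]=50
step 6: P0: store L5 := 31  ⟶  MI  (L5)  txn=BusRdX  M[L5]=0
step 7: P1: store L6 := 18  ⟶  IM  (L6)  txn=∅  M[L6]=50
step 8: P1: store L0 := 63  ⟶  IM  (L0)  txn=∅  M[L0]=70
step 9: P1: load  L5  ⟶  SS  (L5)  txn=BusRd+Flush  M[L5]=31
step 10: P0: load  L0  ⟶  SS  (L0)  txn=BusRd+Flush  M[L0]=63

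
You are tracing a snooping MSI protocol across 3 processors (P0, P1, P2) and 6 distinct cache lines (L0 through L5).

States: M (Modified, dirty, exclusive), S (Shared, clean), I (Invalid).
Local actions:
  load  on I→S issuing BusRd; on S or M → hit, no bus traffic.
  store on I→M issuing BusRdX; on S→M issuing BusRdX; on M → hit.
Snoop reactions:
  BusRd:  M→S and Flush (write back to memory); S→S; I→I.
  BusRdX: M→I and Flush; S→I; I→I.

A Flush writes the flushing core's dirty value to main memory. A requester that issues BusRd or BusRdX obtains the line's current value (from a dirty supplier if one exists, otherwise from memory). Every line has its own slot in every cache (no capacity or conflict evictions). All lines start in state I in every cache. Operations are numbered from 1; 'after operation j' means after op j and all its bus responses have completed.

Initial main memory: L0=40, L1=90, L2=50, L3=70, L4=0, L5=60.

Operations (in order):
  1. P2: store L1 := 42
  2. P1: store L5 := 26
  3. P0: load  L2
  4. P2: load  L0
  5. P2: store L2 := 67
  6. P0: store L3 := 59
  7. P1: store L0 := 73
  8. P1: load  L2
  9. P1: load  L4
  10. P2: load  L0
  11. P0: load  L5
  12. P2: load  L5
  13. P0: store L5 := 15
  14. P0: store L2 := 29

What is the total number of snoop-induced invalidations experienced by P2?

1. P2: store L1 := 42  bus=[BusRdX]  L1: P0=I P1=I P2=M  mem[L1]=90
2. P1: store L5 := 26  bus=[BusRdX]  L5: P0=I P1=M P2=I  mem[L5]=60
3. P0: load  L2  bus=[BusRd]  L2: P0=S P1=I P2=I  mem[L2]=50
4. P2: load  L0  bus=[BusRd]  L0: P0=I P1=I P2=S  mem[L0]=40
5. P2: store L2 := 67  bus=[BusRdX]  L2: P0=I P1=I P2=M  mem[L2]=50
6. P0: store L3 := 59  bus=[BusRdX]  L3: P0=M P1=I P2=I  mem[L3]=70
7. P1: store L0 := 73  bus=[BusRdX]  L0: P0=I P1=M P2=I  mem[L0]=40
8. P1: load  L2  bus=[BusRd,Flush]  L2: P0=I P1=S P2=S  mem[L2]=67
9. P1: load  L4  bus=[BusRd]  L4: P0=I P1=S P2=I  mem[L4]=0
10. P2: load  L0  bus=[BusRd,Flush]  L0: P0=I P1=S P2=S  mem[L0]=73
11. P0: load  L5  bus=[BusRd,Flush]  L5: P0=S P1=S P2=I  mem[L5]=26
12. P2: load  L5  bus=[BusRd]  L5: P0=S P1=S P2=S  mem[L5]=26
13. P0: store L5 := 15  bus=[BusRdX]  L5: P0=M P1=I P2=I  mem[L5]=26
14. P0: store L2 := 29  bus=[BusRdX]  L2: P0=M P1=I P2=I  mem[L2]=67

invalidations = 3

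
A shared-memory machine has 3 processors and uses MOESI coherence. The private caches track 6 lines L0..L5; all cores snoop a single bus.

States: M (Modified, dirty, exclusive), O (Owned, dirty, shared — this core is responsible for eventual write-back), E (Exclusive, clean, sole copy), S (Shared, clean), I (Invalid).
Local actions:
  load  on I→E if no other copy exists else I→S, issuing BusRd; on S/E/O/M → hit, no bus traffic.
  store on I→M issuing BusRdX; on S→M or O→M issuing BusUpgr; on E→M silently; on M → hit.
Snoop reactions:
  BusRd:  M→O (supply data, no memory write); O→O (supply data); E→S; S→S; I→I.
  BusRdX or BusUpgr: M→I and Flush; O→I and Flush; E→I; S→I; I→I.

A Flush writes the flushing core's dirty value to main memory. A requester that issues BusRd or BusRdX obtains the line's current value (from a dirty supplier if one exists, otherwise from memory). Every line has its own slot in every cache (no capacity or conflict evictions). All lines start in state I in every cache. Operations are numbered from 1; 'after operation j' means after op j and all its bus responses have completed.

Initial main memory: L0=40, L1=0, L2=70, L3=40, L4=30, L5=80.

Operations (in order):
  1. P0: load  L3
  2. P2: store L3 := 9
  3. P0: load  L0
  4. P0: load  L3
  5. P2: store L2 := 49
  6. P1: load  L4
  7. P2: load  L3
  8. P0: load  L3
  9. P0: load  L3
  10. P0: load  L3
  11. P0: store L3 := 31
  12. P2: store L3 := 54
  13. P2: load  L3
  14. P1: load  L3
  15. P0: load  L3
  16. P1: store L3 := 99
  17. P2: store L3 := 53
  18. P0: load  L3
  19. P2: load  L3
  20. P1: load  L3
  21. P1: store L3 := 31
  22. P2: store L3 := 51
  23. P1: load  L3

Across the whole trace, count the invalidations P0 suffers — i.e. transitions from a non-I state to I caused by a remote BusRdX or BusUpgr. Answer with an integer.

step 1: P0: load  L3  ⟶  EII  (L3)  txn=BusRd  M[L3]=40
step 2: P2: store L3 := 9  ⟶  IIM  (L3)  txn=BusRdX  M[L3]=40
step 3: P0: load  L0  ⟶  EII  (L0)  txn=BusRd  M[L0]=40
step 4: P0: load  L3  ⟶  SIO  (L3)  txn=BusRd  M[L3]=40
step 5: P2: store L2 := 49  ⟶  IIM  (L2)  txn=BusRdX  M[L2]=70
step 6: P1: load  L4  ⟶  IEI  (L4)  txn=BusRd  M[L4]=30
step 7: P2: load  L3  ⟶  SIO  (L3)  txn=∅  M[L3]=40
step 8: P0: load  L3  ⟶  SIO  (L3)  txn=∅  M[L3]=40
step 9: P0: load  L3  ⟶  SIO  (L3)  txn=∅  M[L3]=40
step 10: P0: load  L3  ⟶  SIO  (L3)  txn=∅  M[L3]=40
step 11: P0: store L3 := 31  ⟶  MII  (L3)  txn=BusUpgr+Flush  M[L3]=9
step 12: P2: store L3 := 54  ⟶  IIM  (L3)  txn=BusRdX+Flush  M[L3]=31
step 13: P2: load  L3  ⟶  IIM  (L3)  txn=∅  M[L3]=31
step 14: P1: load  L3  ⟶  ISO  (L3)  txn=BusRd  M[L3]=31
step 15: P0: load  L3  ⟶  SSO  (L3)  txn=BusRd  M[L3]=31
step 16: P1: store L3 := 99  ⟶  IMI  (L3)  txn=BusUpgr+Flush  M[L3]=54
step 17: P2: store L3 := 53  ⟶  IIM  (L3)  txn=BusRdX+Flush  M[L3]=99
step 18: P0: load  L3  ⟶  SIO  (L3)  txn=BusRd  M[L3]=99
step 19: P2: load  L3  ⟶  SIO  (L3)  txn=∅  M[L3]=99
step 20: P1: load  L3  ⟶  SSO  (L3)  txn=BusRd  M[L3]=99
step 21: P1: store L3 := 31  ⟶  IMI  (L3)  txn=BusUpgr+Flush  M[L3]=53
step 22: P2: store L3 := 51  ⟶  IIM  (L3)  txn=BusRdX+Flush  M[L3]=31
step 23: P1: load  L3  ⟶  ISO  (L3)  txn=BusRd  M[L3]=31

invalidations = 4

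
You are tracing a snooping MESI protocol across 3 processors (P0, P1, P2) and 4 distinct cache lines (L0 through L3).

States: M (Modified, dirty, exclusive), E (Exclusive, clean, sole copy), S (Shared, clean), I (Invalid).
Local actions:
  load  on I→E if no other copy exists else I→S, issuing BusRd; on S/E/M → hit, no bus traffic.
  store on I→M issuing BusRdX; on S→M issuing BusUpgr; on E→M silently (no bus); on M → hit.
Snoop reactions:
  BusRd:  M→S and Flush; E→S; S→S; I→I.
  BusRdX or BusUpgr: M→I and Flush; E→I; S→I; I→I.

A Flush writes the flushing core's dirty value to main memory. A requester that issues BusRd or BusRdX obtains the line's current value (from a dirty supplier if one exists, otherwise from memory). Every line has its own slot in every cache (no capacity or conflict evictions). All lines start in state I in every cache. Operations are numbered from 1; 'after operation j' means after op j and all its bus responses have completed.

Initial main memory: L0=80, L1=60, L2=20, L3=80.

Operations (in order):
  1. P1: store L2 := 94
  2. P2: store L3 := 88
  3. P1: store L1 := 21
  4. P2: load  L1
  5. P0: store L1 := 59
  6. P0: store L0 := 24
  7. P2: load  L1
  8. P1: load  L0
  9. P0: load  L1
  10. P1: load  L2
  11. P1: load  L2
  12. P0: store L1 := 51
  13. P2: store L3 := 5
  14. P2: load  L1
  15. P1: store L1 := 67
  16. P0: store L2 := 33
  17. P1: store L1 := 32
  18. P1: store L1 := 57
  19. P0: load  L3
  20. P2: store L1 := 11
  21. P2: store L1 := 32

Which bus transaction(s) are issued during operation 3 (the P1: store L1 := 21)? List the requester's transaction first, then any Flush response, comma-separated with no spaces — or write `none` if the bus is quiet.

[1] P1: store L2 := 94 | P0:I, P1:M(94), P2:I | bus: BusRdX
[2] P2: store L3 := 88 | P0:I, P1:I, P2:M(88) | bus: BusRdX
[3] P1: store L1 := 21 | P0:I, P1:M(21), P2:I | bus: BusRdX
[4] P2: load  L1 | P0:I, P1:S(21), P2:S(21) | bus: BusRd,Flush
[5] P0: store L1 := 59 | P0:M(59), P1:I, P2:I | bus: BusRdX
[6] P0: store L0 := 24 | P0:M(24), P1:I, P2:I | bus: BusRdX
[7] P2: load  L1 | P0:S(59), P1:I, P2:S(59) | bus: BusRd,Flush
[8] P1: load  L0 | P0:S(24), P1:S(24), P2:I | bus: BusRd,Flush
[9] P0: load  L1 | P0:S(59), P1:I, P2:S(59) | bus: none
[10] P1: load  L2 | P0:I, P1:M(94), P2:I | bus: none
[11] P1: load  L2 | P0:I, P1:M(94), P2:I | bus: none
[12] P0: store L1 := 51 | P0:M(51), P1:I, P2:I | bus: BusUpgr
[13] P2: store L3 := 5 | P0:I, P1:I, P2:M(5) | bus: none
[14] P2: load  L1 | P0:S(51), P1:I, P2:S(51) | bus: BusRd,Flush
[15] P1: store L1 := 67 | P0:I, P1:M(67), P2:I | bus: BusRdX
[16] P0: store L2 := 33 | P0:M(33), P1:I, P2:I | bus: BusRdX,Flush
[17] P1: store L1 := 32 | P0:I, P1:M(32), P2:I | bus: none
[18] P1: store L1 := 57 | P0:I, P1:M(57), P2:I | bus: none
[19] P0: load  L3 | P0:S(5), P1:I, P2:S(5) | bus: BusRd,Flush
[20] P2: store L1 := 11 | P0:I, P1:I, P2:M(11) | bus: BusRdX,Flush
[21] P2: store L1 := 32 | P0:I, P1:I, P2:M(32) | bus: none

bus = BusRdX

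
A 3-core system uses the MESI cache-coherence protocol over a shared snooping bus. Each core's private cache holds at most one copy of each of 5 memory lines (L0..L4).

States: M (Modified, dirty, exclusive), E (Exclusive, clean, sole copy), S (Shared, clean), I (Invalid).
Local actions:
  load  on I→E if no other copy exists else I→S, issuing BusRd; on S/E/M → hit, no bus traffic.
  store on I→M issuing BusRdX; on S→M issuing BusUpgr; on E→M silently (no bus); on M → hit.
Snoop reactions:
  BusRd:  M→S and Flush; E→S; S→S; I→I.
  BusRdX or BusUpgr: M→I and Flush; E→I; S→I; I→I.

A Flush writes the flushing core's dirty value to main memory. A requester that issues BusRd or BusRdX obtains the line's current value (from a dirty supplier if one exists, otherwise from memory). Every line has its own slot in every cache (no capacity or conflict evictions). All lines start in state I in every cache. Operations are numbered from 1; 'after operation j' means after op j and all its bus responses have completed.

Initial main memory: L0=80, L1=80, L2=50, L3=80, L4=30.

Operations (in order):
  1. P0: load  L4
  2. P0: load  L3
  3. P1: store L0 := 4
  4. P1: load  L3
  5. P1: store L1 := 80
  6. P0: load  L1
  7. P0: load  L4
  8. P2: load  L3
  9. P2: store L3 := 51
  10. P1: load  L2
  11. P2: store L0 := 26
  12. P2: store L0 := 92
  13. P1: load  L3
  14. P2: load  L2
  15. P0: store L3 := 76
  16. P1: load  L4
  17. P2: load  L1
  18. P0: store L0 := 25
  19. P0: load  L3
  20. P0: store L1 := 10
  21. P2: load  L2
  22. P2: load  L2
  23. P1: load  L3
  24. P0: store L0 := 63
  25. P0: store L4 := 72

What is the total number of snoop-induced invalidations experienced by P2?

invalidations = 3

step 1: P0: load  L4  ⟶  EII  (L4)  txn=BusRd  M[L4]=30
step 2: P0: load  L3  ⟶  EII  (L3)  txn=BusRd  M[L3]=80
step 3: P1: store L0 := 4  ⟶  IMI  (L0)  txn=BusRdX  M[L0]=80
step 4: P1: load  L3  ⟶  SSI  (L3)  txn=BusRd  M[L3]=80
step 5: P1: store L1 := 80  ⟶  IMI  (L1)  txn=BusRdX  M[L1]=80
step 6: P0: load  L1  ⟶  SSI  (L1)  txn=BusRd+Flush  M[L1]=80
step 7: P0: load  L4  ⟶  EII  (L4)  txn=∅  M[L4]=30
step 8: P2: load  L3  ⟶  SSS  (L3)  txn=BusRd  M[L3]=80
step 9: P2: store L3 := 51  ⟶  IIM  (L3)  txn=BusUpgr  M[L3]=80
step 10: P1: load  L2  ⟶  IEI  (L2)  txn=BusRd  M[L2]=50
step 11: P2: store L0 := 26  ⟶  IIM  (L0)  txn=BusRdX+Flush  M[L0]=4
step 12: P2: store L0 := 92  ⟶  IIM  (L0)  txn=∅  M[L0]=4
step 13: P1: load  L3  ⟶  ISS  (L3)  txn=BusRd+Flush  M[L3]=51
step 14: P2: load  L2  ⟶  ISS  (L2)  txn=BusRd  M[L2]=50
step 15: P0: store L3 := 76  ⟶  MII  (L3)  txn=BusRdX  M[L3]=51
step 16: P1: load  L4  ⟶  SSI  (L4)  txn=BusRd  M[L4]=30
step 17: P2: load  L1  ⟶  SSS  (L1)  txn=BusRd  M[L1]=80
step 18: P0: store L0 := 25  ⟶  MII  (L0)  txn=BusRdX+Flush  M[L0]=92
step 19: P0: load  L3  ⟶  MII  (L3)  txn=∅  M[L3]=51
step 20: P0: store L1 := 10  ⟶  MII  (L1)  txn=BusUpgr  M[L1]=80
step 21: P2: load  L2  ⟶  ISS  (L2)  txn=∅  M[L2]=50
step 22: P2: load  L2  ⟶  ISS  (L2)  txn=∅  M[L2]=50
step 23: P1: load  L3  ⟶  SSI  (L3)  txn=BusRd+Flush  M[L3]=76
step 24: P0: store L0 := 63  ⟶  MII  (L0)  txn=∅  M[L0]=92
step 25: P0: store L4 := 72  ⟶  MII  (L4)  txn=BusUpgr  M[L4]=30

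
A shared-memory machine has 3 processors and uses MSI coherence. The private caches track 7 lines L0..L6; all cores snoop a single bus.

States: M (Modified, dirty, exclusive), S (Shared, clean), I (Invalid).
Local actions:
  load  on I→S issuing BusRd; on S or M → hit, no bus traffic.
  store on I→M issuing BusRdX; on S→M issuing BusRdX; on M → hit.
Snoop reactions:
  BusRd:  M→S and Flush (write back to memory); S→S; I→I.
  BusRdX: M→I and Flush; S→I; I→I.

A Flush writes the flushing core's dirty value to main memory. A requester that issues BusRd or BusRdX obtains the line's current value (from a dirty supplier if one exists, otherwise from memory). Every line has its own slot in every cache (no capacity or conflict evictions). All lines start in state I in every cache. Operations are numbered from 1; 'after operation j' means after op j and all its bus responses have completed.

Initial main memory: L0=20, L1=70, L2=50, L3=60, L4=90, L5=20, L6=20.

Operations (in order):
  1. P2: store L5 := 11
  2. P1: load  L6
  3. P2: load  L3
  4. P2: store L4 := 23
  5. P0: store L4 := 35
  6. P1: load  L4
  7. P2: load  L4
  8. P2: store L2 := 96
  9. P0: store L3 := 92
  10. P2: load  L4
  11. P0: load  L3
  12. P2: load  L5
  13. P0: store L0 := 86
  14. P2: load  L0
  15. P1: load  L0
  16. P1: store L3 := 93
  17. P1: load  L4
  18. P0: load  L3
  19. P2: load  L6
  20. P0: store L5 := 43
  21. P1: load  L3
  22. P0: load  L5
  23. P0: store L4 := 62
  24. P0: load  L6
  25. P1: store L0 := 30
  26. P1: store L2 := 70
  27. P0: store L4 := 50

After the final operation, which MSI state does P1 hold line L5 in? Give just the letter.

state = I

  op1 P2: store L5 := 11 → I/I/M on L5; bus BusRdX; mem=20
  op2 P1: load  L6 → I/S/I on L6; bus BusRd; mem=20
  op3 P2: load  L3 → I/I/S on L3; bus BusRd; mem=60
  op4 P2: store L4 := 23 → I/I/M on L4; bus BusRdX; mem=90
  op5 P0: store L4 := 35 → M/I/I on L4; bus BusRdX Flush; mem=23
  op6 P1: load  L4 → S/S/I on L4; bus BusRd Flush; mem=35
  op7 P2: load  L4 → S/S/S on L4; bus BusRd; mem=35
  op8 P2: store L2 := 96 → I/I/M on L2; bus BusRdX; mem=50
  op9 P0: store L3 := 92 → M/I/I on L3; bus BusRdX; mem=60
  op10 P2: load  L4 → S/S/S on L4; bus (none); mem=35
  op11 P0: load  L3 → M/I/I on L3; bus (none); mem=60
  op12 P2: load  L5 → I/I/M on L5; bus (none); mem=20
  op13 P0: store L0 := 86 → M/I/I on L0; bus BusRdX; mem=20
  op14 P2: load  L0 → S/I/S on L0; bus BusRd Flush; mem=86
  op15 P1: load  L0 → S/S/S on L0; bus BusRd; mem=86
  op16 P1: store L3 := 93 → I/M/I on L3; bus BusRdX Flush; mem=92
  op17 P1: load  L4 → S/S/S on L4; bus (none); mem=35
  op18 P0: load  L3 → S/S/I on L3; bus BusRd Flush; mem=93
  op19 P2: load  L6 → I/S/S on L6; bus BusRd; mem=20
  op20 P0: store L5 := 43 → M/I/I on L5; bus BusRdX Flush; mem=11
  op21 P1: load  L3 → S/S/I on L3; bus (none); mem=93
  op22 P0: load  L5 → M/I/I on L5; bus (none); mem=11
  op23 P0: store L4 := 62 → M/I/I on L4; bus BusRdX; mem=35
  op24 P0: load  L6 → S/S/S on L6; bus BusRd; mem=20
  op25 P1: store L0 := 30 → I/M/I on L0; bus BusRdX; mem=86
  op26 P1: store L2 := 70 → I/M/I on L2; bus BusRdX Flush; mem=96
  op27 P0: store L4 := 50 → M/I/I on L4; bus (none); mem=35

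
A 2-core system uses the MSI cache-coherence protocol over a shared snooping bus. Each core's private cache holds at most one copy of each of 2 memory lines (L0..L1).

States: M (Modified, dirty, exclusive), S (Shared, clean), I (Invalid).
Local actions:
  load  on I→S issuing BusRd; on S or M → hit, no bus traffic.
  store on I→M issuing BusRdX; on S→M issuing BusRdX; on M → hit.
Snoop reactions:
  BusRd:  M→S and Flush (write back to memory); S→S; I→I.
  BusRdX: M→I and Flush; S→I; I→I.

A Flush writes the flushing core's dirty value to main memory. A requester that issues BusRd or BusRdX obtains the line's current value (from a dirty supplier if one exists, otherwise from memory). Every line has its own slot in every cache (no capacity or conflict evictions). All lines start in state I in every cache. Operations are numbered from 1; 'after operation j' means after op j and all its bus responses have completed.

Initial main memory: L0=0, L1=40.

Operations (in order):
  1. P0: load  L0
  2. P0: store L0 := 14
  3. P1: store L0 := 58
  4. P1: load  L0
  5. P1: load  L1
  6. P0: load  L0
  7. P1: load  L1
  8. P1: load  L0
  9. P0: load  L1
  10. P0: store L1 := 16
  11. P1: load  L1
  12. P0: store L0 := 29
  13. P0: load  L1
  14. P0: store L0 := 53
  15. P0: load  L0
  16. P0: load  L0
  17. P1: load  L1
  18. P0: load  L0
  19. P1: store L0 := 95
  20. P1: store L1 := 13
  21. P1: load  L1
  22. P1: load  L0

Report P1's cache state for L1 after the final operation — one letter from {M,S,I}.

state = M

[1] P0: load  L0 | P0:S(0), P1:I | bus: BusRd
[2] P0: store L0 := 14 | P0:M(14), P1:I | bus: BusRdX
[3] P1: store L0 := 58 | P0:I, P1:M(58) | bus: BusRdX,Flush
[4] P1: load  L0 | P0:I, P1:M(58) | bus: none
[5] P1: load  L1 | P0:I, P1:S(40) | bus: BusRd
[6] P0: load  L0 | P0:S(58), P1:S(58) | bus: BusRd,Flush
[7] P1: load  L1 | P0:I, P1:S(40) | bus: none
[8] P1: load  L0 | P0:S(58), P1:S(58) | bus: none
[9] P0: load  L1 | P0:S(40), P1:S(40) | bus: BusRd
[10] P0: store L1 := 16 | P0:M(16), P1:I | bus: BusRdX
[11] P1: load  L1 | P0:S(16), P1:S(16) | bus: BusRd,Flush
[12] P0: store L0 := 29 | P0:M(29), P1:I | bus: BusRdX
[13] P0: load  L1 | P0:S(16), P1:S(16) | bus: none
[14] P0: store L0 := 53 | P0:M(53), P1:I | bus: none
[15] P0: load  L0 | P0:M(53), P1:I | bus: none
[16] P0: load  L0 | P0:M(53), P1:I | bus: none
[17] P1: load  L1 | P0:S(16), P1:S(16) | bus: none
[18] P0: load  L0 | P0:M(53), P1:I | bus: none
[19] P1: store L0 := 95 | P0:I, P1:M(95) | bus: BusRdX,Flush
[20] P1: store L1 := 13 | P0:I, P1:M(13) | bus: BusRdX
[21] P1: load  L1 | P0:I, P1:M(13) | bus: none
[22] P1: load  L0 | P0:I, P1:M(95) | bus: none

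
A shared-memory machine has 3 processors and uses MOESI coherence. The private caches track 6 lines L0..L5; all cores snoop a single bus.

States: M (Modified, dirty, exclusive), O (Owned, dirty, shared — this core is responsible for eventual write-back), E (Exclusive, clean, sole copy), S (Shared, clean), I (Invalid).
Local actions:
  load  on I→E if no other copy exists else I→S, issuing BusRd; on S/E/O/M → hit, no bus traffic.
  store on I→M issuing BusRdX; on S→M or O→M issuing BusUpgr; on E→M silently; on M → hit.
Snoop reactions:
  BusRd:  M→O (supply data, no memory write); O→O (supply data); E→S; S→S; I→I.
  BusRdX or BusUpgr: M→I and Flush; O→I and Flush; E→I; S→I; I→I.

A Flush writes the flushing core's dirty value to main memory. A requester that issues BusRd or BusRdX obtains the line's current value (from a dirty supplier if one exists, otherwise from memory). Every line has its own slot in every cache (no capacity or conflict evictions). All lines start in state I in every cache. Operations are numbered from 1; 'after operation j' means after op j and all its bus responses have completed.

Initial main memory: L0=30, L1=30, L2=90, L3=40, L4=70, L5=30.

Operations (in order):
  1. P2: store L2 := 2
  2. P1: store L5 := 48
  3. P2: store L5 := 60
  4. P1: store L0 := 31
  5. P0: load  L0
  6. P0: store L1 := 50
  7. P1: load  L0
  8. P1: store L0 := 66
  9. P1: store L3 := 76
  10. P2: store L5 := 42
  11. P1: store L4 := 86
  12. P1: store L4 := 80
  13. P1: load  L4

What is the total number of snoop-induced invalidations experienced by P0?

invalidations = 1

step 1: P2: store L2 := 2  ⟶  IIM  (L2)  txn=BusRdX  M[L2]=90
step 2: P1: store L5 := 48  ⟶  IMI  (L5)  txn=BusRdX  M[L5]=30
step 3: P2: store L5 := 60  ⟶  IIM  (L5)  txn=BusRdX+Flush  M[L5]=48
step 4: P1: store L0 := 31  ⟶  IMI  (L0)  txn=BusRdX  M[L0]=30
step 5: P0: load  L0  ⟶  SOI  (L0)  txn=BusRd  M[L0]=30
step 6: P0: store L1 := 50  ⟶  MII  (L1)  txn=BusRdX  M[L1]=30
step 7: P1: load  L0  ⟶  SOI  (L0)  txn=∅  M[L0]=30
step 8: P1: store L0 := 66  ⟶  IMI  (L0)  txn=BusUpgr  M[L0]=30
step 9: P1: store L3 := 76  ⟶  IMI  (L3)  txn=BusRdX  M[L3]=40
step 10: P2: store L5 := 42  ⟶  IIM  (L5)  txn=∅  M[L5]=48
step 11: P1: store L4 := 86  ⟶  IMI  (L4)  txn=BusRdX  M[L4]=70
step 12: P1: store L4 := 80  ⟶  IMI  (L4)  txn=∅  M[L4]=70
step 13: P1: load  L4  ⟶  IMI  (L4)  txn=∅  M[L4]=70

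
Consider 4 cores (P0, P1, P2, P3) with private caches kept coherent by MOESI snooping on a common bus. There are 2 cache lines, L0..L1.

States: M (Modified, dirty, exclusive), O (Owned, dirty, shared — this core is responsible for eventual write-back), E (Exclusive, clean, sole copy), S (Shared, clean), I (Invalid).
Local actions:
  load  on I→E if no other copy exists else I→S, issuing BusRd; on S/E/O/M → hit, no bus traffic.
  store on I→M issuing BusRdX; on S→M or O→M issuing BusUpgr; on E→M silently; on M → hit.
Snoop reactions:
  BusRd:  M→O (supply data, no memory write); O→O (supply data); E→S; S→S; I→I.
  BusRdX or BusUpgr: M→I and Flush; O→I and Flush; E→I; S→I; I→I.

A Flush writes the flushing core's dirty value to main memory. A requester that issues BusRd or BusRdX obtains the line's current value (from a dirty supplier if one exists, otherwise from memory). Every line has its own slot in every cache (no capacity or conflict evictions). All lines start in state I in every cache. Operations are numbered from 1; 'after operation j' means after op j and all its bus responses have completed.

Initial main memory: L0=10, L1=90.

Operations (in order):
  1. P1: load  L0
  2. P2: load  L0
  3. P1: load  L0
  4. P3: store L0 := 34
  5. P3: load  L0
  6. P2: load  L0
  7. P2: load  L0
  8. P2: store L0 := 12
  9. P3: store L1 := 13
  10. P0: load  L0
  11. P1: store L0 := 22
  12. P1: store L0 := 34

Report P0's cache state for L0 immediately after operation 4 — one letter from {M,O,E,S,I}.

  op1 P1: load  L0 → I/E/I/I on L0; bus BusRd; mem=10
  op2 P2: load  L0 → I/S/S/I on L0; bus BusRd; mem=10
  op3 P1: load  L0 → I/S/S/I on L0; bus (none); mem=10
  op4 P3: store L0 := 34 → I/I/I/M on L0; bus BusRdX; mem=10
  op5 P3: load  L0 → I/I/I/M on L0; bus (none); mem=10
  op6 P2: load  L0 → I/I/S/O on L0; bus BusRd; mem=10
  op7 P2: load  L0 → I/I/S/O on L0; bus (none); mem=10
  op8 P2: store L0 := 12 → I/I/M/I on L0; bus BusUpgr Flush; mem=34
  op9 P3: store L1 := 13 → I/I/I/M on L1; bus BusRdX; mem=90
  op10 P0: load  L0 → S/I/O/I on L0; bus BusRd; mem=34
  op11 P1: store L0 := 22 → I/M/I/I on L0; bus BusRdX Flush; mem=12
  op12 P1: store L0 := 34 → I/M/I/I on L0; bus (none); mem=12

state = I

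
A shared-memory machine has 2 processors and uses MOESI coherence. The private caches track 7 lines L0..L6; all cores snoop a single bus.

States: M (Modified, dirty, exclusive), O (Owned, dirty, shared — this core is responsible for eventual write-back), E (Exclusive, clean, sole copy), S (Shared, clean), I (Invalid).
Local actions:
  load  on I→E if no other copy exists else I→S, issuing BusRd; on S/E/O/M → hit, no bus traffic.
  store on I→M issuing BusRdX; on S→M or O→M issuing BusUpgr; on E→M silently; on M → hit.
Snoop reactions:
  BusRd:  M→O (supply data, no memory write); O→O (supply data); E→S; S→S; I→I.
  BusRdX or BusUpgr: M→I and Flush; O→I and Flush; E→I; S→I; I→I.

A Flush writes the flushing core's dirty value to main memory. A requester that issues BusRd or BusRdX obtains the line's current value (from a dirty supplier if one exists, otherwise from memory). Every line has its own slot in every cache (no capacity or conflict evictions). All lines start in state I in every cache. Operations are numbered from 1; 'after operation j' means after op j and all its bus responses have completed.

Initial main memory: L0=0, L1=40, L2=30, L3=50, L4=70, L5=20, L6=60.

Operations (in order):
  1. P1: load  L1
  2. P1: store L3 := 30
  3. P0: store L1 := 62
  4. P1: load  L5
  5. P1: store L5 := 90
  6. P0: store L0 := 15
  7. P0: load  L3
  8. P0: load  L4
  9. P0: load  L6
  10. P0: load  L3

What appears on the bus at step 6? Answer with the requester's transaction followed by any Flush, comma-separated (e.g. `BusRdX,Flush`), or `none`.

bus = BusRdX

step 1: P1: load  L1  ⟶  IE  (L1)  txn=BusRd  M[L1]=40
step 2: P1: store L3 := 30  ⟶  IM  (L3)  txn=BusRdX  M[L3]=50
step 3: P0: store L1 := 62  ⟶  MI  (L1)  txn=BusRdX  M[L1]=40
step 4: P1: load  L5  ⟶  IE  (L5)  txn=BusRd  M[L5]=20
step 5: P1: store L5 := 90  ⟶  IM  (L5)  txn=∅  M[L5]=20
step 6: P0: store L0 := 15  ⟶  MI  (L0)  txn=BusRdX  M[L0]=0
step 7: P0: load  L3  ⟶  SO  (L3)  txn=BusRd  M[L3]=50
step 8: P0: load  L4  ⟶  EI  (L4)  txn=BusRd  M[L4]=70
step 9: P0: load  L6  ⟶  EI  (L6)  txn=BusRd  M[L6]=60
step 10: P0: load  L3  ⟶  SO  (L3)  txn=∅  M[L3]=50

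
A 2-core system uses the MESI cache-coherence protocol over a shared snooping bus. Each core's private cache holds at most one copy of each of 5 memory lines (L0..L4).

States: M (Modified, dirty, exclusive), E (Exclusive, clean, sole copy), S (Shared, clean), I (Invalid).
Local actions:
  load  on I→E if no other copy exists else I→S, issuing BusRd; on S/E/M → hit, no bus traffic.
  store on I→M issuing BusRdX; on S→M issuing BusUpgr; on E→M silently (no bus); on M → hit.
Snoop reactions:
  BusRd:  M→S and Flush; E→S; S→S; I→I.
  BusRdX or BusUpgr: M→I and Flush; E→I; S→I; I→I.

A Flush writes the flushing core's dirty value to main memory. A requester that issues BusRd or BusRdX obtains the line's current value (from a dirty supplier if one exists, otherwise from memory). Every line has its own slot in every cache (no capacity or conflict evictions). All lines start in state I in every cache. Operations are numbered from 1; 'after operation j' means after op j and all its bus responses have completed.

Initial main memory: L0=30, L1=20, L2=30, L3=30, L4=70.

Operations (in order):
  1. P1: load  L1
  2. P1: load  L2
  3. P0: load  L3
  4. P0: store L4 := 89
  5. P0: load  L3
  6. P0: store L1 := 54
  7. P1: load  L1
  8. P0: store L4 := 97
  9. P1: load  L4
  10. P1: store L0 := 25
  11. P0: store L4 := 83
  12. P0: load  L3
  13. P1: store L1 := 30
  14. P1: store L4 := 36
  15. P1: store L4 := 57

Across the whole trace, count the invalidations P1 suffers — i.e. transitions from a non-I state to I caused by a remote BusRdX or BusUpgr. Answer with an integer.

step 1: P1: load  L1  ⟶  IE  (L1)  txn=BusRd  M[L1]=20
step 2: P1: load  L2  ⟶  IE  (L2)  txn=BusRd  M[L2]=30
step 3: P0: load  L3  ⟶  EI  (L3)  txn=BusRd  M[L3]=30
step 4: P0: store L4 := 89  ⟶  MI  (L4)  txn=BusRdX  M[L4]=70
step 5: P0: load  L3  ⟶  EI  (L3)  txn=∅  M[L3]=30
step 6: P0: store L1 := 54  ⟶  MI  (L1)  txn=BusRdX  M[L1]=20
step 7: P1: load  L1  ⟶  SS  (L1)  txn=BusRd+Flush  M[L1]=54
step 8: P0: store L4 := 97  ⟶  MI  (L4)  txn=∅  M[L4]=70
step 9: P1: load  L4  ⟶  SS  (L4)  txn=BusRd+Flush  M[L4]=97
step 10: P1: store L0 := 25  ⟶  IM  (L0)  txn=BusRdX  M[L0]=30
step 11: P0: store L4 := 83  ⟶  MI  (L4)  txn=BusUpgr  M[L4]=97
step 12: P0: load  L3  ⟶  EI  (L3)  txn=∅  M[L3]=30
step 13: P1: store L1 := 30  ⟶  IM  (L1)  txn=BusUpgr  M[L1]=54
step 14: P1: store L4 := 36  ⟶  IM  (L4)  txn=BusRdX+Flush  M[L4]=83
step 15: P1: store L4 := 57  ⟶  IM  (L4)  txn=∅  M[L4]=83

invalidations = 2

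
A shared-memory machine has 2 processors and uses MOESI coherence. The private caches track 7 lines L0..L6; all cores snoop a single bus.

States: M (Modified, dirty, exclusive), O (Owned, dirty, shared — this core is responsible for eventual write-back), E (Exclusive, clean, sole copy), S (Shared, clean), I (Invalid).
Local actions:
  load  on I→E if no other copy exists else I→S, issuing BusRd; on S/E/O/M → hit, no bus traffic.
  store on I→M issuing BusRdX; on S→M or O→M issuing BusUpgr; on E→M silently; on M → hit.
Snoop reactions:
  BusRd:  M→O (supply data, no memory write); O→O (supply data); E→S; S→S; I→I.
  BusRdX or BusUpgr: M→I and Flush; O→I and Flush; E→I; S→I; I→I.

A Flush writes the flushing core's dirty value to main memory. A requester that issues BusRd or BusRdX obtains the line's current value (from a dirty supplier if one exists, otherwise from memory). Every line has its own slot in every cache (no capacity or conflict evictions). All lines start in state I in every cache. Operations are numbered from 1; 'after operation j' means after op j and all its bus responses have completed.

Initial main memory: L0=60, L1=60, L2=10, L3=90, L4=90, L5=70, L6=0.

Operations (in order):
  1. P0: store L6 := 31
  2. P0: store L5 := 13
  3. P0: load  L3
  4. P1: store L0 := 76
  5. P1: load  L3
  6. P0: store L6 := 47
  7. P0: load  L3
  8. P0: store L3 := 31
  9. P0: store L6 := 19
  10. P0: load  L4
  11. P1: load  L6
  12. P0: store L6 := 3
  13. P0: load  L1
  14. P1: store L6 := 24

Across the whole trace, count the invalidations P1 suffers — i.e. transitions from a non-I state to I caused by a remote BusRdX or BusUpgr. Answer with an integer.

invalidations = 2

  op1 P0: store L6 := 31 → M/I on L6; bus BusRdX; mem=0
  op2 P0: store L5 := 13 → M/I on L5; bus BusRdX; mem=70
  op3 P0: load  L3 → E/I on L3; bus BusRd; mem=90
  op4 P1: store L0 := 76 → I/M on L0; bus BusRdX; mem=60
  op5 P1: load  L3 → S/S on L3; bus BusRd; mem=90
  op6 P0: store L6 := 47 → M/I on L6; bus (none); mem=0
  op7 P0: load  L3 → S/S on L3; bus (none); mem=90
  op8 P0: store L3 := 31 → M/I on L3; bus BusUpgr; mem=90
  op9 P0: store L6 := 19 → M/I on L6; bus (none); mem=0
  op10 P0: load  L4 → E/I on L4; bus BusRd; mem=90
  op11 P1: load  L6 → O/S on L6; bus BusRd; mem=0
  op12 P0: store L6 := 3 → M/I on L6; bus BusUpgr; mem=0
  op13 P0: load  L1 → E/I on L1; bus BusRd; mem=60
  op14 P1: store L6 := 24 → I/M on L6; bus BusRdX Flush; mem=3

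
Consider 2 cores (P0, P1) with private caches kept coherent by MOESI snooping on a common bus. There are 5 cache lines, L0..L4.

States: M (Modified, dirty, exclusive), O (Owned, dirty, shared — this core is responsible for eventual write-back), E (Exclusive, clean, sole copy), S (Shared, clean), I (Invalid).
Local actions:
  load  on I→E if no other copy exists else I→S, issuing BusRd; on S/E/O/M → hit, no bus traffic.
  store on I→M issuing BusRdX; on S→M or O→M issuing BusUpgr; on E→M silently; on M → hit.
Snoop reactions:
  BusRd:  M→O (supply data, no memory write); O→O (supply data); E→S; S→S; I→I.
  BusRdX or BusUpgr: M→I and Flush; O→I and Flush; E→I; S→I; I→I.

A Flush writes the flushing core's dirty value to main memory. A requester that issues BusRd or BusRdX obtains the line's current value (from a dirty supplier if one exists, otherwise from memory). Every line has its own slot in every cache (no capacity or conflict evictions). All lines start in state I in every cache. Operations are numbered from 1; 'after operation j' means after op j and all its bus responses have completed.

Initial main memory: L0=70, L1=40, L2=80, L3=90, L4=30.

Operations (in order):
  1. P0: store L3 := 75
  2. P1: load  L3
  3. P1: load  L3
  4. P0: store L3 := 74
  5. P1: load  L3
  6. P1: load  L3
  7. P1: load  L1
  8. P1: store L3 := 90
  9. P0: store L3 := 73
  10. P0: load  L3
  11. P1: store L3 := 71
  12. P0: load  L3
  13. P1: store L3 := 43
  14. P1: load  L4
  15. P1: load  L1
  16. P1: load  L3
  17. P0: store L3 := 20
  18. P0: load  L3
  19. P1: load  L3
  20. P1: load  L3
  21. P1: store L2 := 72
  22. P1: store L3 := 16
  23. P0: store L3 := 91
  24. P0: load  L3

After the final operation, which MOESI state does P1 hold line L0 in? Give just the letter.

state = I

1. P0: store L3 := 75  bus=[BusRdX]  L3: P0=M P1=I  mem[L3]=90
2. P1: load  L3  bus=[BusRd]  L3: P0=O P1=S  mem[L3]=90
3. P1: load  L3  bus=[-]  L3: P0=O P1=S  mem[L3]=90
4. P0: store L3 := 74  bus=[BusUpgr]  L3: P0=M P1=I  mem[L3]=90
5. P1: load  L3  bus=[BusRd]  L3: P0=O P1=S  mem[L3]=90
6. P1: load  L3  bus=[-]  L3: P0=O P1=S  mem[L3]=90
7. P1: load  L1  bus=[BusRd]  L1: P0=I P1=E  mem[L1]=40
8. P1: store L3 := 90  bus=[BusUpgr,Flush]  L3: P0=I P1=M  mem[L3]=74
9. P0: store L3 := 73  bus=[BusRdX,Flush]  L3: P0=M P1=I  mem[L3]=90
10. P0: load  L3  bus=[-]  L3: P0=M P1=I  mem[L3]=90
11. P1: store L3 := 71  bus=[BusRdX,Flush]  L3: P0=I P1=M  mem[L3]=73
12. P0: load  L3  bus=[BusRd]  L3: P0=S P1=O  mem[L3]=73
13. P1: store L3 := 43  bus=[BusUpgr]  L3: P0=I P1=M  mem[L3]=73
14. P1: load  L4  bus=[BusRd]  L4: P0=I P1=E  mem[L4]=30
15. P1: load  L1  bus=[-]  L1: P0=I P1=E  mem[L1]=40
16. P1: load  L3  bus=[-]  L3: P0=I P1=M  mem[L3]=73
17. P0: store L3 := 20  bus=[BusRdX,Flush]  L3: P0=M P1=I  mem[L3]=43
18. P0: load  L3  bus=[-]  L3: P0=M P1=I  mem[L3]=43
19. P1: load  L3  bus=[BusRd]  L3: P0=O P1=S  mem[L3]=43
20. P1: load  L3  bus=[-]  L3: P0=O P1=S  mem[L3]=43
21. P1: store L2 := 72  bus=[BusRdX]  L2: P0=I P1=M  mem[L2]=80
22. P1: store L3 := 16  bus=[BusUpgr,Flush]  L3: P0=I P1=M  mem[L3]=20
23. P0: store L3 := 91  bus=[BusRdX,Flush]  L3: P0=M P1=I  mem[L3]=16
24. P0: load  L3  bus=[-]  L3: P0=M P1=I  mem[L3]=16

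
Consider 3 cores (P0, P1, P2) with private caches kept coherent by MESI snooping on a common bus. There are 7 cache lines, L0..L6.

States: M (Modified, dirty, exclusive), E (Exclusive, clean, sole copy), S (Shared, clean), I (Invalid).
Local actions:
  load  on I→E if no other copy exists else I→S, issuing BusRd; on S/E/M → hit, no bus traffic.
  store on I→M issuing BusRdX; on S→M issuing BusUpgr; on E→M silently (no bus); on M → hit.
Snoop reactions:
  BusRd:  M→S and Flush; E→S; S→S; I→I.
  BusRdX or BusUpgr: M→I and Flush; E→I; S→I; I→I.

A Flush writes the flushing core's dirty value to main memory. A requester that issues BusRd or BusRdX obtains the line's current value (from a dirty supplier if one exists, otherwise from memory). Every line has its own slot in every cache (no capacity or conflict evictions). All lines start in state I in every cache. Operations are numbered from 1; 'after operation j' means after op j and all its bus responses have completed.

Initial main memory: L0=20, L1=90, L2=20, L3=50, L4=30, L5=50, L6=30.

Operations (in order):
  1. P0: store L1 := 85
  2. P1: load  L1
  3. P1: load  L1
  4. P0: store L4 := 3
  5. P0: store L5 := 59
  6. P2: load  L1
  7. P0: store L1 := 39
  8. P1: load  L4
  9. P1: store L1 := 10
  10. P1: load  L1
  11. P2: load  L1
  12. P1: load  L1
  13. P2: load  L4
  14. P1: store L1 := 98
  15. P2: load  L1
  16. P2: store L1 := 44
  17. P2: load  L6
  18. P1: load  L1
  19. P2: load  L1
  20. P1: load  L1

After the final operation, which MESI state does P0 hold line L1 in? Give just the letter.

state = I

step 1: P0: store L1 := 85  ⟶  MII  (L1)  txn=BusRdX  M[L1]=90
step 2: P1: load  L1  ⟶  SSI  (L1)  txn=BusRd+Flush  M[L1]=85
step 3: P1: load  L1  ⟶  SSI  (L1)  txn=∅  M[L1]=85
step 4: P0: store L4 := 3  ⟶  MII  (L4)  txn=BusRdX  M[L4]=30
step 5: P0: store L5 := 59  ⟶  MII  (L5)  txn=BusRdX  M[L5]=50
step 6: P2: load  L1  ⟶  SSS  (L1)  txn=BusRd  M[L1]=85
step 7: P0: store L1 := 39  ⟶  MII  (L1)  txn=BusUpgr  M[L1]=85
step 8: P1: load  L4  ⟶  SSI  (L4)  txn=BusRd+Flush  M[L4]=3
step 9: P1: store L1 := 10  ⟶  IMI  (L1)  txn=BusRdX+Flush  M[L1]=39
step 10: P1: load  L1  ⟶  IMI  (L1)  txn=∅  M[L1]=39
step 11: P2: load  L1  ⟶  ISS  (L1)  txn=BusRd+Flush  M[L1]=10
step 12: P1: load  L1  ⟶  ISS  (L1)  txn=∅  M[L1]=10
step 13: P2: load  L4  ⟶  SSS  (L4)  txn=BusRd  M[L4]=3
step 14: P1: store L1 := 98  ⟶  IMI  (L1)  txn=BusUpgr  M[L1]=10
step 15: P2: load  L1  ⟶  ISS  (L1)  txn=BusRd+Flush  M[L1]=98
step 16: P2: store L1 := 44  ⟶  IIM  (L1)  txn=BusUpgr  M[L1]=98
step 17: P2: load  L6  ⟶  IIE  (L6)  txn=BusRd  M[L6]=30
step 18: P1: load  L1  ⟶  ISS  (L1)  txn=BusRd+Flush  M[L1]=44
step 19: P2: load  L1  ⟶  ISS  (L1)  txn=∅  M[L1]=44
step 20: P1: load  L1  ⟶  ISS  (L1)  txn=∅  M[L1]=44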